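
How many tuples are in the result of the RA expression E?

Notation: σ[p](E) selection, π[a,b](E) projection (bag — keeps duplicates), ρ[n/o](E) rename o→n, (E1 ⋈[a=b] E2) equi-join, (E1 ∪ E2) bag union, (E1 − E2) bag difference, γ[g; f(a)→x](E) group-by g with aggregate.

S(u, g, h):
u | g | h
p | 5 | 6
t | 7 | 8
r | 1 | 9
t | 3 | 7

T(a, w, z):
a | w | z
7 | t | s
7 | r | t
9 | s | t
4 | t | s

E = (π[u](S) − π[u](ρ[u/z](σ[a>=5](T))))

Subexpression sizes:
  S → 4
  π[u](S) → 4
  T → 4
  σ[a>=5](T) → 3
  ρ[u/z](σ[a>=5](T)) → 3
  π[u](ρ[u/z](σ[a>=5](T))) → 3
  (π[u](S) − π[u](ρ[u/z](σ[a>=5](T)))) → 2

|E| = 2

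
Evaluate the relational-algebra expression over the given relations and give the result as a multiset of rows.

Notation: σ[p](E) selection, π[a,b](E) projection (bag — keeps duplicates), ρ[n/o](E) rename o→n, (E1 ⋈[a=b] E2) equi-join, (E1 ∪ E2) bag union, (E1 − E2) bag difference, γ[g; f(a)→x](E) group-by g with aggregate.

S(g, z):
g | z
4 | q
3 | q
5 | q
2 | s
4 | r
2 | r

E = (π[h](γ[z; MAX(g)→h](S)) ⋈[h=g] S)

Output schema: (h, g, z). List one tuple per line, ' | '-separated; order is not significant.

Per-node cardinality:
  S → 6
  γ[z; MAX(g)→h](S) → 3
  π[h](γ[z; MAX(g)→h](S)) → 3
  S → 6
  (π[h](γ[z; MAX(g)→h](S)) ⋈[h=g] S) → 5

== RESULT ==
h | g | z
2 | 2 | r
2 | 2 | s
4 | 4 | q
4 | 4 | r
5 | 5 | q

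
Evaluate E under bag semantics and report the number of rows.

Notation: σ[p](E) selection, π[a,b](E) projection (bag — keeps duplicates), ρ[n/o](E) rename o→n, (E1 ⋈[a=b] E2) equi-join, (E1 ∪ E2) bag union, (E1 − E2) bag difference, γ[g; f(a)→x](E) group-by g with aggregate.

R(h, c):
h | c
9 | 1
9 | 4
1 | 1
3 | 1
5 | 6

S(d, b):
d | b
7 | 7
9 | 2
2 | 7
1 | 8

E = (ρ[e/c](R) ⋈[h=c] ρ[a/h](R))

Per-node cardinality:
  R → 5
  ρ[e/c](R) → 5
  R → 5
  ρ[a/h](R) → 5
  (ρ[e/c](R) ⋈[h=c] ρ[a/h](R)) → 3

|E| = 3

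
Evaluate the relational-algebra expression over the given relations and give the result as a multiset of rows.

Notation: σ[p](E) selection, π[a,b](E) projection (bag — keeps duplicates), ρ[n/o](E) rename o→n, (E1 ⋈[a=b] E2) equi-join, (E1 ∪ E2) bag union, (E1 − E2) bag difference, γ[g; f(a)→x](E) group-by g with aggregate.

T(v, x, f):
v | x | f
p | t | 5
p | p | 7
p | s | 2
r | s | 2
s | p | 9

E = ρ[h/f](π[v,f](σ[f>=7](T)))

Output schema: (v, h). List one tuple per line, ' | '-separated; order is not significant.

Per-node cardinality:
  T → 5
  σ[f>=7](T) → 2
  π[v,f](σ[f>=7](T)) → 2
  ρ[h/f](π[v,f](σ[f>=7](T))) → 2

== RESULT ==
v | h
p | 7
s | 9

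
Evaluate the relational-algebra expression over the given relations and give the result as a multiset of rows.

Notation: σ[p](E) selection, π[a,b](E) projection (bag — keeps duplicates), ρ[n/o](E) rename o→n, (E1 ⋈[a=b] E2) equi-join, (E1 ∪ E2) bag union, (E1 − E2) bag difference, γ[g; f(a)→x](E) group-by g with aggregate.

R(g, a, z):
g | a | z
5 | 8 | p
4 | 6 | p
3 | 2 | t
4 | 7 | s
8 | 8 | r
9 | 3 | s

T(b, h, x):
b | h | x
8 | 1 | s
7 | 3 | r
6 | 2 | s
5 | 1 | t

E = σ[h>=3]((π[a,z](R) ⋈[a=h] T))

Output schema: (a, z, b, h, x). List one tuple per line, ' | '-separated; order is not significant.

Per-node cardinality:
  R → 6
  π[a,z](R) → 6
  T → 4
  (π[a,z](R) ⋈[a=h] T) → 2
  σ[h>=3]((π[a,z](R) ⋈[a=h] T)) → 1

== RESULT ==
a | z | b | h | x
3 | s | 7 | 3 | r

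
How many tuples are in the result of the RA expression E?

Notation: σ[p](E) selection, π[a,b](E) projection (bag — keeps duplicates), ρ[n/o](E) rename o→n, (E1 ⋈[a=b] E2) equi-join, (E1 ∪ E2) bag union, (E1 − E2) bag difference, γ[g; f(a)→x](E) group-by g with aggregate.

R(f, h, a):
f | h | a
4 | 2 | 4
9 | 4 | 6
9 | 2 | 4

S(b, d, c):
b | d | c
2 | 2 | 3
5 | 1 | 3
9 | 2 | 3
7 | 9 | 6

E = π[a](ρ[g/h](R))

Per-node cardinality:
  R → 3
  ρ[g/h](R) → 3
  π[a](ρ[g/h](R)) → 3

|E| = 3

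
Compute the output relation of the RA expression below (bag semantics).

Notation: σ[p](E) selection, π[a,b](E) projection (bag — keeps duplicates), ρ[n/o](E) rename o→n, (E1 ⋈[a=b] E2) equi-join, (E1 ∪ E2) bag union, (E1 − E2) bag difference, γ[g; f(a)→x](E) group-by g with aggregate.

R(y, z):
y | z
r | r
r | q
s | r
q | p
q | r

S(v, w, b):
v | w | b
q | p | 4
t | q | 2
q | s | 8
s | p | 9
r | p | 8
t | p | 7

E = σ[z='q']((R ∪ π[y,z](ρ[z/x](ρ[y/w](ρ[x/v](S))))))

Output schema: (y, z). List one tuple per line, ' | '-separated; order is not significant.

Subexpression sizes:
  R → 5
  S → 6
  ρ[x/v](S) → 6
  ρ[y/w](ρ[x/v](S)) → 6
  ρ[z/x](ρ[y/w](ρ[x/v](S))) → 6
  π[y,z](ρ[z/x](ρ[y/w](ρ[x/v](S)))) → 6
  (R ∪ π[y,z](ρ[z/x](ρ[y/w](ρ[x/v](S))))) → 11
  σ[z='q']((R ∪ π[y,z](ρ[z/x](ρ[y/w](ρ[x/v](S)))))) → 3

== RESULT ==
y | z
p | q
r | q
s | q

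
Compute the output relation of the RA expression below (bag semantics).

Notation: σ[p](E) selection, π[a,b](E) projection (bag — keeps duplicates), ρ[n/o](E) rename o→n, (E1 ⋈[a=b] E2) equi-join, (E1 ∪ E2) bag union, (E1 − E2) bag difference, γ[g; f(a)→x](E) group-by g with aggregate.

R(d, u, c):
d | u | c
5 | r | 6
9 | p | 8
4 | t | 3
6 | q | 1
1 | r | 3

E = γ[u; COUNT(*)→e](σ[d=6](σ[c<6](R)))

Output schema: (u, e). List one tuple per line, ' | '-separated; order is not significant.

Stepwise |·|:
  R → 5
  σ[c<6](R) → 3
  σ[d=6](σ[c<6](R)) → 1
  γ[u; COUNT(*)→e](σ[d=6](σ[c<6](R))) → 1

== RESULT ==
u | e
q | 1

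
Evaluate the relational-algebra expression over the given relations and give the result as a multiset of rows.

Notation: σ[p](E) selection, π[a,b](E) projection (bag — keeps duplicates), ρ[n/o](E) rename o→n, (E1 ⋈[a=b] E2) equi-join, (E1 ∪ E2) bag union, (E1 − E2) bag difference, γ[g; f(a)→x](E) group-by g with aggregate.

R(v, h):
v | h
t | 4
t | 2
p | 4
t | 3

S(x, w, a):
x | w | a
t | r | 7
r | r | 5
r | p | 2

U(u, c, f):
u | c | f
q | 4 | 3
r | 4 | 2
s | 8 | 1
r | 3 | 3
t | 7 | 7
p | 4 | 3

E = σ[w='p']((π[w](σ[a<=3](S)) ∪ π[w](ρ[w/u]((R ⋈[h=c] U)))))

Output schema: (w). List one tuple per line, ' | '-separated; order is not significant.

Row counts bottom-up:
  S → 3
  σ[a<=3](S) → 1
  π[w](σ[a<=3](S)) → 1
  R → 4
  U → 6
  (R ⋈[h=c] U) → 7
  ρ[w/u]((R ⋈[h=c] U)) → 7
  π[w](ρ[w/u]((R ⋈[h=c] U))) → 7
  (π[w](σ[a<=3](S)) ∪ π[w](ρ[w/u]((R ⋈[h=c] U)))) → 8
  σ[w='p']((π[w](σ[a<=3](S)) ∪ π[w](ρ[w/u]((R ⋈[h=c] U))))) → 3

== RESULT ==
w
p
p
p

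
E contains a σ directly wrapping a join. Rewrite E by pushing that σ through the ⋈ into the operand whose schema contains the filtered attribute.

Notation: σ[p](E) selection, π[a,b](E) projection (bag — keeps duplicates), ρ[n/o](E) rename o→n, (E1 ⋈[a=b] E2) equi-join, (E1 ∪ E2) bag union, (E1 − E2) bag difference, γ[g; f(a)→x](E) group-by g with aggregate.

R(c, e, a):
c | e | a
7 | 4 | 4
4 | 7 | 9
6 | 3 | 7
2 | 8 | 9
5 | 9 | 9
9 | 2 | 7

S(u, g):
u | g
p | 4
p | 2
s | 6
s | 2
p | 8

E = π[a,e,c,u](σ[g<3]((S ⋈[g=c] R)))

σ filters on g, owned by the left side.
E' = π[a,e,c,u]((σ[g<3](S) ⋈[g=c] R))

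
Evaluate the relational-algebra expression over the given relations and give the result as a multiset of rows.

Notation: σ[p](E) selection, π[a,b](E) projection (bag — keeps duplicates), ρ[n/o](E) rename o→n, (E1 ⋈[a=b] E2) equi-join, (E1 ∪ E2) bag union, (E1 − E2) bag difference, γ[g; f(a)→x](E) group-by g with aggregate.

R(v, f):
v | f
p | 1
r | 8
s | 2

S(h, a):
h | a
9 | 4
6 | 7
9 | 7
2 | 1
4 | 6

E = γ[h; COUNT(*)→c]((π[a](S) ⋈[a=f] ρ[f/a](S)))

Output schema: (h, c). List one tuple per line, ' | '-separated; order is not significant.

Row counts bottom-up:
  S → 5
  π[a](S) → 5
  S → 5
  ρ[f/a](S) → 5
  (π[a](S) ⋈[a=f] ρ[f/a](S)) → 7
  γ[h; COUNT(*)→c]((π[a](S) ⋈[a=f] ρ[f/a](S))) → 4

== RESULT ==
h | c
2 | 1
4 | 1
6 | 2
9 | 3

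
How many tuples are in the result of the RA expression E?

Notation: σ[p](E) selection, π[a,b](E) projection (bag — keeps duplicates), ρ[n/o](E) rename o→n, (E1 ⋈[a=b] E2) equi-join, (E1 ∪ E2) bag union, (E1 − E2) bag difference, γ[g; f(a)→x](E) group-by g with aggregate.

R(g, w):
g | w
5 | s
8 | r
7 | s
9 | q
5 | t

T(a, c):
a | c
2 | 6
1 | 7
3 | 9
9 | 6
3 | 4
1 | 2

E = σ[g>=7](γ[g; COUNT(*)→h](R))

Stepwise |·|:
  R → 5
  γ[g; COUNT(*)→h](R) → 4
  σ[g>=7](γ[g; COUNT(*)→h](R)) → 3

|E| = 3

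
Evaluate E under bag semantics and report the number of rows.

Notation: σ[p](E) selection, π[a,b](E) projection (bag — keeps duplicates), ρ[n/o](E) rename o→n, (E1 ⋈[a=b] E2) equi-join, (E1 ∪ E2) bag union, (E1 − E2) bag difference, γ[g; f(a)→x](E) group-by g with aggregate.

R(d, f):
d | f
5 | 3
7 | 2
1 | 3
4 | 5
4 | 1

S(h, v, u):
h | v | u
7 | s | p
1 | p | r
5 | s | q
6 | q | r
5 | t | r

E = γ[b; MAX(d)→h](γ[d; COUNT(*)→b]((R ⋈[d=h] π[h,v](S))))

Subexpression sizes:
  R → 5
  S → 5
  π[h,v](S) → 5
  (R ⋈[d=h] π[h,v](S)) → 4
  γ[d; COUNT(*)→b]((R ⋈[d=h] π[h,v](S))) → 3
  γ[b; MAX(d)→h](γ[d; COUNT(*)→b]((R ⋈[d=h] π[h,v](S)))) → 2

|E| = 2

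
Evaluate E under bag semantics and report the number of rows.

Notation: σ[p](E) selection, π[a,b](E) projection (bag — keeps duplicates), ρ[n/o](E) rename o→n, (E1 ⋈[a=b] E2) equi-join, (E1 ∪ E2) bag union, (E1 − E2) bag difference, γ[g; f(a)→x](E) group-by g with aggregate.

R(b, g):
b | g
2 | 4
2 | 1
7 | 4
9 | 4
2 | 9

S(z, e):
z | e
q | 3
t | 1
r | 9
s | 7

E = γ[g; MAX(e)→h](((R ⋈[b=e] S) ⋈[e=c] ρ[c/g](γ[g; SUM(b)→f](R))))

Stepwise |·|:
  R → 5
  S → 4
  (R ⋈[b=e] S) → 2
  R → 5
  γ[g; SUM(b)→f](R) → 3
  ρ[c/g](γ[g; SUM(b)→f](R)) → 3
  ((R ⋈[b=e] S) ⋈[e=c] ρ[c/g](γ[g; SUM(b)→f](R))) → 1
  γ[g; MAX(e)→h](((R ⋈[b=e] S) ⋈[e=c] ρ[c/g](γ[g; SUM(b)→f](R)))) → 1

|E| = 1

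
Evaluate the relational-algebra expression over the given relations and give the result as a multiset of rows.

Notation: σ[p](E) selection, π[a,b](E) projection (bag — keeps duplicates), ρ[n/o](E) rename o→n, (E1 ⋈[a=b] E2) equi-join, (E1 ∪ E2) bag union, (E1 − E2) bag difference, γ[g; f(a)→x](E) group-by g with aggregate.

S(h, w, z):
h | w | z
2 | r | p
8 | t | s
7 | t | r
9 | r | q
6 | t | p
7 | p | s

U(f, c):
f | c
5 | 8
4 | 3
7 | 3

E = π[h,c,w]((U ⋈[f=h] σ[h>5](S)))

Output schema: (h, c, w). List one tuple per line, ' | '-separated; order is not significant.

Per-node cardinality:
  U → 3
  S → 6
  σ[h>5](S) → 5
  (U ⋈[f=h] σ[h>5](S)) → 2
  π[h,c,w]((U ⋈[f=h] σ[h>5](S))) → 2

== RESULT ==
h | c | w
7 | 3 | p
7 | 3 | t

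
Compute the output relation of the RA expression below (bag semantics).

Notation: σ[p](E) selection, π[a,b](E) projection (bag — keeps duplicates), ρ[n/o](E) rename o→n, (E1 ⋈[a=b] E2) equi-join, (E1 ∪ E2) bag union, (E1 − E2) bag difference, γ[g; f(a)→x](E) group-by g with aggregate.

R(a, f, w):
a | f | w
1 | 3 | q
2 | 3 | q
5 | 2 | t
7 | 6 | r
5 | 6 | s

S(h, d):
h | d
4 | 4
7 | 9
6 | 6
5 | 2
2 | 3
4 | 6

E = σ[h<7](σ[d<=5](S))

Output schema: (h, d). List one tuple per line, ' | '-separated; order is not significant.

Stepwise |·|:
  S → 6
  σ[d<=5](S) → 3
  σ[h<7](σ[d<=5](S)) → 3

== RESULT ==
h | d
2 | 3
4 | 4
5 | 2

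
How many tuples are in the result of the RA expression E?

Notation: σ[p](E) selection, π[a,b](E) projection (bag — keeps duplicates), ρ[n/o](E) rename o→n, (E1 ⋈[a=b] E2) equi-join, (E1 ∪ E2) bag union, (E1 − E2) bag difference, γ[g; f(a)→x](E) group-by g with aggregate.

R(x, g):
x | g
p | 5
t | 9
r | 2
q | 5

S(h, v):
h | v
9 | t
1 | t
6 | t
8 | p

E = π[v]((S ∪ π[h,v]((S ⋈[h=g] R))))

Row counts bottom-up:
  S → 4
  S → 4
  R → 4
  (S ⋈[h=g] R) → 1
  π[h,v]((S ⋈[h=g] R)) → 1
  (S ∪ π[h,v]((S ⋈[h=g] R))) → 5
  π[v]((S ∪ π[h,v]((S ⋈[h=g] R)))) → 5

|E| = 5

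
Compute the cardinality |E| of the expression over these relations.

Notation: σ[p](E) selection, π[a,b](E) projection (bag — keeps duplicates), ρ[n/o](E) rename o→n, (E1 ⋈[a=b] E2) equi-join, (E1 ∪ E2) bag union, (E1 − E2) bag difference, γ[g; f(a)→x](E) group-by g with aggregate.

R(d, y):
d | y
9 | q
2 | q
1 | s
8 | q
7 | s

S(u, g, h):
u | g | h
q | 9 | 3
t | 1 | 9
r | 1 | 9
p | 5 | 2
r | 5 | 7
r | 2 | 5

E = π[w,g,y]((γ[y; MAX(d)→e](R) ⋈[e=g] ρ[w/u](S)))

Stepwise |·|:
  R → 5
  γ[y; MAX(d)→e](R) → 2
  S → 6
  ρ[w/u](S) → 6
  (γ[y; MAX(d)→e](R) ⋈[e=g] ρ[w/u](S)) → 1
  π[w,g,y]((γ[y; MAX(d)→e](R) ⋈[e=g] ρ[w/u](S))) → 1

|E| = 1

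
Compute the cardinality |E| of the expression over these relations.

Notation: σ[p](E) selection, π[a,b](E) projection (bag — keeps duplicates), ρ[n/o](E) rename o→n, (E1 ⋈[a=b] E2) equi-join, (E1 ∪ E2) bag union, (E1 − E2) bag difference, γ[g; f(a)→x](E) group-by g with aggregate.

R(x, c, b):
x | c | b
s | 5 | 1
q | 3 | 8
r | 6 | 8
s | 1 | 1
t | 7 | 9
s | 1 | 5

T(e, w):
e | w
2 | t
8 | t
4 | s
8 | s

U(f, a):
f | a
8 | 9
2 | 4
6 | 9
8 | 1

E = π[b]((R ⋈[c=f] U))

Subexpression sizes:
  R → 6
  U → 4
  (R ⋈[c=f] U) → 1
  π[b]((R ⋈[c=f] U)) → 1

|E| = 1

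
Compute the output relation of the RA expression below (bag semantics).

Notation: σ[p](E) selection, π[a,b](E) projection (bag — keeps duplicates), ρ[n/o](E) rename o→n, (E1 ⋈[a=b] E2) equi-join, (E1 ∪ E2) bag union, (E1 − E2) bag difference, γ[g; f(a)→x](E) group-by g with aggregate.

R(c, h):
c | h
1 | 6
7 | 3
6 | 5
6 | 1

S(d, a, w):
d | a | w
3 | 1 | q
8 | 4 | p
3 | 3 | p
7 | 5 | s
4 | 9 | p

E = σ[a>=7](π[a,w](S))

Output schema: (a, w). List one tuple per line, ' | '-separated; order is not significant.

Per-node cardinality:
  S → 5
  π[a,w](S) → 5
  σ[a>=7](π[a,w](S)) → 1

== RESULT ==
a | w
9 | p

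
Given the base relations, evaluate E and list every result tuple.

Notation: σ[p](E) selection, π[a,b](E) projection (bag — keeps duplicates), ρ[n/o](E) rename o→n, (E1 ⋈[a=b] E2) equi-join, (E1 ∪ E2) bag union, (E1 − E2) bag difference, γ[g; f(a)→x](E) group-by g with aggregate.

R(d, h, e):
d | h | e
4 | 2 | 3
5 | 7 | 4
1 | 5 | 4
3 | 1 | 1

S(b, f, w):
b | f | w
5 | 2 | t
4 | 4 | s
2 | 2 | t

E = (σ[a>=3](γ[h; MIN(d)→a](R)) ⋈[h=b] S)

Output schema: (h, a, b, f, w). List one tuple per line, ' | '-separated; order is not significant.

Subexpression sizes:
  R → 4
  γ[h; MIN(d)→a](R) → 4
  σ[a>=3](γ[h; MIN(d)→a](R)) → 3
  S → 3
  (σ[a>=3](γ[h; MIN(d)→a](R)) ⋈[h=b] S) → 1

== RESULT ==
h | a | b | f | w
2 | 4 | 2 | 2 | t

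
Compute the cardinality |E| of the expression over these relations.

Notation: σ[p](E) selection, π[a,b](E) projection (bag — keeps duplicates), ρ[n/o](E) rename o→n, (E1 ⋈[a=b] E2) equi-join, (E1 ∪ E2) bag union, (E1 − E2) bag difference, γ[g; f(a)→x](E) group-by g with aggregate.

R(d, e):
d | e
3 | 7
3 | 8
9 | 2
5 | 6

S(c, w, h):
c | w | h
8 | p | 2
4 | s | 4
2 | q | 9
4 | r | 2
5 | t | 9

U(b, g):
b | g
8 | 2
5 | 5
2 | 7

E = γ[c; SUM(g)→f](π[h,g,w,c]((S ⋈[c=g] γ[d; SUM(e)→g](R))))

Subexpression sizes:
  S → 5
  R → 4
  γ[d; SUM(e)→g](R) → 3
  (S ⋈[c=g] γ[d; SUM(e)→g](R)) → 1
  π[h,g,w,c]((S ⋈[c=g] γ[d; SUM(e)→g](R))) → 1
  γ[c; SUM(g)→f](π[h,g,w,c]((S ⋈[c=g] γ[d; SUM(e)→g](R)))) → 1

|E| = 1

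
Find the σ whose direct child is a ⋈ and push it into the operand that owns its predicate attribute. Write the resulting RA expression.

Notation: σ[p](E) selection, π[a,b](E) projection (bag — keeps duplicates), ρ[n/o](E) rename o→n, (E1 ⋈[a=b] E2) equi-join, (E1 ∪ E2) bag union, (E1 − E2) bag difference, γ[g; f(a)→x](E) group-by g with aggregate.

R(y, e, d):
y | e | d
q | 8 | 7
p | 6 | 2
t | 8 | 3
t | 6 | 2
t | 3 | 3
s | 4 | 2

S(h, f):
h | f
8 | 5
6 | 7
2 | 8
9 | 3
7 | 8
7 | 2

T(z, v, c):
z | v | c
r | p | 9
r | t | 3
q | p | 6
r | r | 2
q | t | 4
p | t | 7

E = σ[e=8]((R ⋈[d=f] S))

σ filters on e, owned by the left side.
E' = (σ[e=8](R) ⋈[d=f] S)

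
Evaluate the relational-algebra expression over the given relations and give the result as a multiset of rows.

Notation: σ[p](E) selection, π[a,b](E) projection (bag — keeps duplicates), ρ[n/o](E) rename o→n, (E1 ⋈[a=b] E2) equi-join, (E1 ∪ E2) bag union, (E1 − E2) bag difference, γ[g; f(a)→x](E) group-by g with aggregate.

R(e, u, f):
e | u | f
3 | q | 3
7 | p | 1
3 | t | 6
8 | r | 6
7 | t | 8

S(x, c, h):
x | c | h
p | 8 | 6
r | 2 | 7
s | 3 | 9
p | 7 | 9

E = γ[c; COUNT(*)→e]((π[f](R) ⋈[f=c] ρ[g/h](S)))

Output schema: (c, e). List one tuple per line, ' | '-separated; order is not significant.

Per-node cardinality:
  R → 5
  π[f](R) → 5
  S → 4
  ρ[g/h](S) → 4
  (π[f](R) ⋈[f=c] ρ[g/h](S)) → 2
  γ[c; COUNT(*)→e]((π[f](R) ⋈[f=c] ρ[g/h](S))) → 2

== RESULT ==
c | e
3 | 1
8 | 1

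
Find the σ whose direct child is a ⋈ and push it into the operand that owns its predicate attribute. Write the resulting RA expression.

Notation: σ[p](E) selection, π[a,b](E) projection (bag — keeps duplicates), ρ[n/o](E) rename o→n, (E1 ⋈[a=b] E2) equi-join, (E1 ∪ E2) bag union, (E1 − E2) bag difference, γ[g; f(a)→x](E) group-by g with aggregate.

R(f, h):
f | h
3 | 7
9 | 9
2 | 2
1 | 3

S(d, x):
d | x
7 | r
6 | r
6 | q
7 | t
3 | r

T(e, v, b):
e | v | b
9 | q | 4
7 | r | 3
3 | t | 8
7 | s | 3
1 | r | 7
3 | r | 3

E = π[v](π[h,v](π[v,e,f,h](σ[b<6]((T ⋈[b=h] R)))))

σ filters on b, owned by the left side.
E' = π[v](π[h,v](π[v,e,f,h]((σ[b<6](T) ⋈[b=h] R))))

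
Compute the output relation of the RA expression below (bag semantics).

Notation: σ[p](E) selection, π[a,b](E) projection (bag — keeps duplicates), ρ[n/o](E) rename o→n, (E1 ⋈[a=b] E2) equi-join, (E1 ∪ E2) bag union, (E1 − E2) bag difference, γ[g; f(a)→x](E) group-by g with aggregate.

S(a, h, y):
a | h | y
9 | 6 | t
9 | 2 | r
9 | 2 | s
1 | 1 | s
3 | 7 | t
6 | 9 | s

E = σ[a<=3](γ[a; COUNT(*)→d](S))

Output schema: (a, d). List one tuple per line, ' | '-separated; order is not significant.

Subexpression sizes:
  S → 6
  γ[a; COUNT(*)→d](S) → 4
  σ[a<=3](γ[a; COUNT(*)→d](S)) → 2

== RESULT ==
a | d
1 | 1
3 | 1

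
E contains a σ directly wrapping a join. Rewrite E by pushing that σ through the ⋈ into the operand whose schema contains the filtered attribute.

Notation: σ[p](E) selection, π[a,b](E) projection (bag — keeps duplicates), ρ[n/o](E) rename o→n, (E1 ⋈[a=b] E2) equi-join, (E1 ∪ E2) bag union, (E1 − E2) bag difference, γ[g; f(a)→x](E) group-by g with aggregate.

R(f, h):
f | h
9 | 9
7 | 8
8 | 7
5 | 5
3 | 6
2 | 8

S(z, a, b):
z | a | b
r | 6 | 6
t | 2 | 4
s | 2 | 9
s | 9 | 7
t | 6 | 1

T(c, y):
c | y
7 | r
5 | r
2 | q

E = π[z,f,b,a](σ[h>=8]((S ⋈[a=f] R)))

σ filters on h, owned by the right side.
E' = π[z,f,b,a]((S ⋈[a=f] σ[h>=8](R)))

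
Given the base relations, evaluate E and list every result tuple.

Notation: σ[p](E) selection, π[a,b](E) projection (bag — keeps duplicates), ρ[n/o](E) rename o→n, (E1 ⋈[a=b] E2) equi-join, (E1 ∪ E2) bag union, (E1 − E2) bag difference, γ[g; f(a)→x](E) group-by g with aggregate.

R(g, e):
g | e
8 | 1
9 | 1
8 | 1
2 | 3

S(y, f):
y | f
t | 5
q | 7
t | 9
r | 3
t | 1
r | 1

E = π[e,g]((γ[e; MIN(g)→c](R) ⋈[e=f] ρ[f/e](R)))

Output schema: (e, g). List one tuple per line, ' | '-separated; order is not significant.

Per-node cardinality:
  R → 4
  γ[e; MIN(g)→c](R) → 2
  R → 4
  ρ[f/e](R) → 4
  (γ[e; MIN(g)→c](R) ⋈[e=f] ρ[f/e](R)) → 4
  π[e,g]((γ[e; MIN(g)→c](R) ⋈[e=f] ρ[f/e](R))) → 4

== RESULT ==
e | g
1 | 8
1 | 8
1 | 9
3 | 2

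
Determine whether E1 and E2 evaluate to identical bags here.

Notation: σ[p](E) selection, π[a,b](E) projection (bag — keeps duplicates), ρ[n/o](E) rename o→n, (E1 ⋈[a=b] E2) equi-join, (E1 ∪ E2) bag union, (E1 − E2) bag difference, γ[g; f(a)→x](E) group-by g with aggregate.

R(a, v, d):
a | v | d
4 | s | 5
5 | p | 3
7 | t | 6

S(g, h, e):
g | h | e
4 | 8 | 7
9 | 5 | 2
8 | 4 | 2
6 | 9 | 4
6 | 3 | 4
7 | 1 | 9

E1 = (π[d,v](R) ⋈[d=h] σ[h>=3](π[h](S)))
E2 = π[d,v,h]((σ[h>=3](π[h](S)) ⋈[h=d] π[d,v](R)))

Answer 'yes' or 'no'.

E1 row counts bottom-up:
  R → 3
  π[d,v](R) → 3
  S → 6
  π[h](S) → 6
  σ[h>=3](π[h](S)) → 5
  (π[d,v](R) ⋈[d=h] σ[h>=3](π[h](S))) → 2
E2 row counts bottom-up:
  S → 6
  π[h](S) → 6
  σ[h>=3](π[h](S)) → 5
  R → 3
  π[d,v](R) → 3
  (σ[h>=3](π[h](S)) ⋈[h=d] π[d,v](R)) → 2
  π[d,v,h]((σ[h>=3](π[h](S)) ⋈[h=d] π[d,v](R))) → 2

E1 and E2 produce the same multiset:
d | v | h
3 | p | 3
5 | s | 5

yes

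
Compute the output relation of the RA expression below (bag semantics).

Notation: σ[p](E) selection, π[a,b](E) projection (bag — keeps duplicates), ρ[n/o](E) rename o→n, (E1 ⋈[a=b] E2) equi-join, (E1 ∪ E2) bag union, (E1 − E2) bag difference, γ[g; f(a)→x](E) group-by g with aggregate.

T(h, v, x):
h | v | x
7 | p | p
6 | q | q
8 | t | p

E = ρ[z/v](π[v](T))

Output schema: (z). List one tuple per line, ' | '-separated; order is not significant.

Row counts bottom-up:
  T → 3
  π[v](T) → 3
  ρ[z/v](π[v](T)) → 3

== RESULT ==
z
p
q
t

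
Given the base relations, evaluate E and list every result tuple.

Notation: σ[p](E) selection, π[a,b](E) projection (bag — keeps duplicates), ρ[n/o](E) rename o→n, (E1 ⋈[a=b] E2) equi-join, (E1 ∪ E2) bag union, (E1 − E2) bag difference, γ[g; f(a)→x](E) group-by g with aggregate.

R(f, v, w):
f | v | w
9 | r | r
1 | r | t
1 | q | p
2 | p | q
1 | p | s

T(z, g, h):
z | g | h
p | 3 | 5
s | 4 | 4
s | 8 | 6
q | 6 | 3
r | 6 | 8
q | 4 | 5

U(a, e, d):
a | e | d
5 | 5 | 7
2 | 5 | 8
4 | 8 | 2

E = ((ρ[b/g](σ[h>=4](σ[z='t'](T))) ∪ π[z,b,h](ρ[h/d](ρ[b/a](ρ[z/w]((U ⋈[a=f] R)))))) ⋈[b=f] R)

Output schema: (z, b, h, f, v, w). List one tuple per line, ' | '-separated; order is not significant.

Row counts bottom-up:
  T → 6
  σ[z='t'](T) → 0
  σ[h>=4](σ[z='t'](T)) → 0
  ρ[b/g](σ[h>=4](σ[z='t'](T))) → 0
  U → 3
  R → 5
  (U ⋈[a=f] R) → 1
  ρ[z/w]((U ⋈[a=f] R)) → 1
  ρ[b/a](ρ[z/w]((U ⋈[a=f] R))) → 1
  ρ[h/d](ρ[b/a](ρ[z/w]((U ⋈[a=f] R)))) → 1
  π[z,b,h](ρ[h/d](ρ[b/a](ρ[z/w]((U ⋈[a=f] R))))) → 1
  (ρ[b/g](σ[h>=4](σ[z='t'](T))) ∪ π[z,b,h](ρ[h/d](ρ[b/a](ρ[z/w]((U ⋈[a=f] R)))))) → 1
  R → 5
  ((ρ[b/g](σ[h>=4](σ[z='t'](T))) ∪ π[z,b,h](ρ[h/d](ρ[b/a](ρ[z/w]((U ⋈[a=f] R)))))) ⋈[b=f] R) → 1

== RESULT ==
z | b | h | f | v | w
q | 2 | 8 | 2 | p | q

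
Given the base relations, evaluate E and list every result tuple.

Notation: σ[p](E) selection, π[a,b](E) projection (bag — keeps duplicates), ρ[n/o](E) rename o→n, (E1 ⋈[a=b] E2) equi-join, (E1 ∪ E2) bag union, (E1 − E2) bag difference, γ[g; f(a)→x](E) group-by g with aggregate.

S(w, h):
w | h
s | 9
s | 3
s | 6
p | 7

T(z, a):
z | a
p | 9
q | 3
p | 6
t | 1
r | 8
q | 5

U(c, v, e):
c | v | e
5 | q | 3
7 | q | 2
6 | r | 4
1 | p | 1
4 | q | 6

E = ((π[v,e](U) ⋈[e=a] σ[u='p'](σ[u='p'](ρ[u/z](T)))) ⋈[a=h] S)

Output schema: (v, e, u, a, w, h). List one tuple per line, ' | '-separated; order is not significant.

Stepwise |·|:
  U → 5
  π[v,e](U) → 5
  T → 6
  ρ[u/z](T) → 6
  σ[u='p'](ρ[u/z](T)) → 2
  σ[u='p'](σ[u='p'](ρ[u/z](T))) → 2
  (π[v,e](U) ⋈[e=a] σ[u='p'](σ[u='p'](ρ[u/z](T)))) → 1
  S → 4
  ((π[v,e](U) ⋈[e=a] σ[u='p'](σ[u='p'](ρ[u/z](T)))) ⋈[a=h] S) → 1

== RESULT ==
v | e | u | a | w | h
q | 6 | p | 6 | s | 6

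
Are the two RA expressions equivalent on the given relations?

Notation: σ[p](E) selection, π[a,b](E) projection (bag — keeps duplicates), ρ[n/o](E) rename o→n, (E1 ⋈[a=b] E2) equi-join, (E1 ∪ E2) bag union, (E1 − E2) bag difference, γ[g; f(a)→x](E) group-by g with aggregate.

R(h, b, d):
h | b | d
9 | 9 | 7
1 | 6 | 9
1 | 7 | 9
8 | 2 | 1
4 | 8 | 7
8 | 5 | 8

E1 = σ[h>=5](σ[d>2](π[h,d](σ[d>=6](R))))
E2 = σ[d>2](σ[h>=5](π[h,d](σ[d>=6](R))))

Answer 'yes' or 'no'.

E1 row counts bottom-up:
  R → 6
  σ[d>=6](R) → 5
  π[h,d](σ[d>=6](R)) → 5
  σ[d>2](π[h,d](σ[d>=6](R))) → 5
  σ[h>=5](σ[d>2](π[h,d](σ[d>=6](R)))) → 2
E2 row counts bottom-up:
  R → 6
  σ[d>=6](R) → 5
  π[h,d](σ[d>=6](R)) → 5
  σ[h>=5](π[h,d](σ[d>=6](R))) → 2
  σ[d>2](σ[h>=5](π[h,d](σ[d>=6](R)))) → 2

E1 and E2 produce the same multiset:
h | d
8 | 8
9 | 7

yes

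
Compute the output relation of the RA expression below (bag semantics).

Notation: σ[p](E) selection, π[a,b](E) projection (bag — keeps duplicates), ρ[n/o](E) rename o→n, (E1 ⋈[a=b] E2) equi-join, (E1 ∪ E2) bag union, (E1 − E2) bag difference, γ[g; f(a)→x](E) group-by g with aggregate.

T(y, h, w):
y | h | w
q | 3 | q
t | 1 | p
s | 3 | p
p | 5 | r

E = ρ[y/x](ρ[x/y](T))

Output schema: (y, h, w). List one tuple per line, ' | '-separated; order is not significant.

Subexpression sizes:
  T → 4
  ρ[x/y](T) → 4
  ρ[y/x](ρ[x/y](T)) → 4

== RESULT ==
y | h | w
p | 5 | r
q | 3 | q
s | 3 | p
t | 1 | p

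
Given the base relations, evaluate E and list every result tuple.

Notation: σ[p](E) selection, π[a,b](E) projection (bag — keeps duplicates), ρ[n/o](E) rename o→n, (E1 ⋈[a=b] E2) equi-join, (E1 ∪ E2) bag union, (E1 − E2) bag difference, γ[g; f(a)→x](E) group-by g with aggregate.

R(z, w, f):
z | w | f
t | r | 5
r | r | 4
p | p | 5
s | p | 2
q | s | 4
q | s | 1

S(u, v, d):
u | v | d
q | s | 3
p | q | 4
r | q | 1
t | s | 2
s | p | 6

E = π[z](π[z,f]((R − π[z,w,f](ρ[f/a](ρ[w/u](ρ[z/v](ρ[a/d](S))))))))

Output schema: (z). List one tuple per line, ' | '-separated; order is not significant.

Per-node cardinality:
  R → 6
  S → 5
  ρ[a/d](S) → 5
  ρ[z/v](ρ[a/d](S)) → 5
  ρ[w/u](ρ[z/v](ρ[a/d](S))) → 5
  ρ[f/a](ρ[w/u](ρ[z/v](ρ[a/d](S)))) → 5
  π[z,w,f](ρ[f/a](ρ[w/u](ρ[z/v](ρ[a/d](S))))) → 5
  (R − π[z,w,f](ρ[f/a](ρ[w/u](ρ[z/v](ρ[a/d](S)))))) → 6
  π[z,f]((R − π[z,w,f](ρ[f/a](ρ[w/u](ρ[z/v](ρ[a/d](S))))))) → 6
  π[z](π[z,f]((R − π[z,w,f](ρ[f/a](ρ[w/u](ρ[z/v](ρ[a/d](S)))))))) → 6

== RESULT ==
z
p
q
q
r
s
t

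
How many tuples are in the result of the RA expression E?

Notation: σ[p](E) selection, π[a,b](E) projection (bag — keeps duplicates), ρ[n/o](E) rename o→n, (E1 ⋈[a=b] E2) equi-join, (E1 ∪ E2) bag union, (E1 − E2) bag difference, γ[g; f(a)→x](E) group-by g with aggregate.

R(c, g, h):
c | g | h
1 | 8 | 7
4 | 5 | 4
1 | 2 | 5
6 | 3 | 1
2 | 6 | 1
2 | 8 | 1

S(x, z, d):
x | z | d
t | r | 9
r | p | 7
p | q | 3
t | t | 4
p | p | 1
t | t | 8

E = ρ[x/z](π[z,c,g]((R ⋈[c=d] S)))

Per-node cardinality:
  R → 6
  S → 6
  (R ⋈[c=d] S) → 3
  π[z,c,g]((R ⋈[c=d] S)) → 3
  ρ[x/z](π[z,c,g]((R ⋈[c=d] S))) → 3

|E| = 3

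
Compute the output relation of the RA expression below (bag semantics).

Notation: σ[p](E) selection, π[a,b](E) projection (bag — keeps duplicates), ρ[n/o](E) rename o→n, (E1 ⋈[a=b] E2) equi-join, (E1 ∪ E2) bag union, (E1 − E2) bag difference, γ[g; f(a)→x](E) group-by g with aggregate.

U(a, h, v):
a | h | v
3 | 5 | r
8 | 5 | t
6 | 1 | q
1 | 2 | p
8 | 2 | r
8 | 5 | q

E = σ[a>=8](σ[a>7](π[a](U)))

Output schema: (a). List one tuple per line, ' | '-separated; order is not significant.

Row counts bottom-up:
  U → 6
  π[a](U) → 6
  σ[a>7](π[a](U)) → 3
  σ[a>=8](σ[a>7](π[a](U))) → 3

== RESULT ==
a
8
8
8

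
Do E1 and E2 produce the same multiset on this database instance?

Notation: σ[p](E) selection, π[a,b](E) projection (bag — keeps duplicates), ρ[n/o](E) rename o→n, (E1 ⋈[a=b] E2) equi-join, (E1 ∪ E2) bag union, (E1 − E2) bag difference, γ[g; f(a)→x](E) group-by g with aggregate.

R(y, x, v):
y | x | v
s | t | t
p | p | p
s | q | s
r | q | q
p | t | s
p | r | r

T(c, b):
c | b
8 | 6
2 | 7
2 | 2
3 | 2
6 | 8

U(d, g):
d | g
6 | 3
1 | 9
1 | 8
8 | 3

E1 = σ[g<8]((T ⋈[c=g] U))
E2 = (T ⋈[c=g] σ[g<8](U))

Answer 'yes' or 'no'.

E1 row counts bottom-up:
  T → 5
  U → 4
  (T ⋈[c=g] U) → 3
  σ[g<8]((T ⋈[c=g] U)) → 2
E2 row counts bottom-up:
  T → 5
  U → 4
  σ[g<8](U) → 2
  (T ⋈[c=g] σ[g<8](U)) → 2

E1 and E2 produce the same multiset:
c | b | d | g
3 | 2 | 6 | 3
3 | 2 | 8 | 3

yes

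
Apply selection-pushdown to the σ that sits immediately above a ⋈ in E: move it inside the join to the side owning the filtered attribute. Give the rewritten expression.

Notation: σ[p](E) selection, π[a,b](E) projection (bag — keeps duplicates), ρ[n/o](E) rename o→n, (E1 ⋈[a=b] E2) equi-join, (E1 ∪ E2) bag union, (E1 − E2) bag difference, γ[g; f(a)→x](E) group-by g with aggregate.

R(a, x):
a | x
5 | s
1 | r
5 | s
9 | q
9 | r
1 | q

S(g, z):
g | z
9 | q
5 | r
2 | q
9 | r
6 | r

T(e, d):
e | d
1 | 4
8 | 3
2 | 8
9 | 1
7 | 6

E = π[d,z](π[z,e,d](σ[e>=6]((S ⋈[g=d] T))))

σ filters on e, owned by the right side.
E' = π[d,z](π[z,e,d]((S ⋈[g=d] σ[e>=6](T))))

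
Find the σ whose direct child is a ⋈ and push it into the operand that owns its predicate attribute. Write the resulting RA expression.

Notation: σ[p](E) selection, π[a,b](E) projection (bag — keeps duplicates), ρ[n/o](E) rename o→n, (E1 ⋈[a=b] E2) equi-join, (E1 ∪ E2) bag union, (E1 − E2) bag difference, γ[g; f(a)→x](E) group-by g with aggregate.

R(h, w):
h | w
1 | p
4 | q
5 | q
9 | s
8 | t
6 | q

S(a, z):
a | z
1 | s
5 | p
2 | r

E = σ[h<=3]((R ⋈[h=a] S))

σ filters on h, owned by the left side.
E' = (σ[h<=3](R) ⋈[h=a] S)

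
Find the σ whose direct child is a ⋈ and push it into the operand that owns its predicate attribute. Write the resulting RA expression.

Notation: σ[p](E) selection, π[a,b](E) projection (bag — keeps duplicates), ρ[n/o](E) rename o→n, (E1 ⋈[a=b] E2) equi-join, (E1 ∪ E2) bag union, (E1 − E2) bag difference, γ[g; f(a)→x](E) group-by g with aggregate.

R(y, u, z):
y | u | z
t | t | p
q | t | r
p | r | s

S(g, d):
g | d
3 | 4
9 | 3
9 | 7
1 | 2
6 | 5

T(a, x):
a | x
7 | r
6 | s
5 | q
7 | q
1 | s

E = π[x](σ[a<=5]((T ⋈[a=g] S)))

σ filters on a, owned by the left side.
E' = π[x]((σ[a<=5](T) ⋈[a=g] S))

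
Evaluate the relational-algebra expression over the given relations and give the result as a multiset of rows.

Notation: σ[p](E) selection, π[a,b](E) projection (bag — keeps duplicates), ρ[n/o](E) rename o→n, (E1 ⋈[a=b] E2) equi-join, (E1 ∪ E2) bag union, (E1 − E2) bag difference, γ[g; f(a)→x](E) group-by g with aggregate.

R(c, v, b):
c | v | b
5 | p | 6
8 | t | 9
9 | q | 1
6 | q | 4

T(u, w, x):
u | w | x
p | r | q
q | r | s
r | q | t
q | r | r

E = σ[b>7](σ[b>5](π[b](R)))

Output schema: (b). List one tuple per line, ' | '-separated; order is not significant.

Subexpression sizes:
  R → 4
  π[b](R) → 4
  σ[b>5](π[b](R)) → 2
  σ[b>7](σ[b>5](π[b](R))) → 1

== RESULT ==
b
9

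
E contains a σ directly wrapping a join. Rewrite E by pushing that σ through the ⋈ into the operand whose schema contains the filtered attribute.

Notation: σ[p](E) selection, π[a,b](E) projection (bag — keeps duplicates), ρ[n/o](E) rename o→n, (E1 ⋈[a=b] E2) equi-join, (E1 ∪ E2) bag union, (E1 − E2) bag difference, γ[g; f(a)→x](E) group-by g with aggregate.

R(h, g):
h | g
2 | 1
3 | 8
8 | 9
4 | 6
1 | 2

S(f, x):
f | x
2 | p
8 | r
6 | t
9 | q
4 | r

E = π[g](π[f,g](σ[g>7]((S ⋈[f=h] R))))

σ filters on g, owned by the right side.
E' = π[g](π[f,g]((S ⋈[f=h] σ[g>7](R))))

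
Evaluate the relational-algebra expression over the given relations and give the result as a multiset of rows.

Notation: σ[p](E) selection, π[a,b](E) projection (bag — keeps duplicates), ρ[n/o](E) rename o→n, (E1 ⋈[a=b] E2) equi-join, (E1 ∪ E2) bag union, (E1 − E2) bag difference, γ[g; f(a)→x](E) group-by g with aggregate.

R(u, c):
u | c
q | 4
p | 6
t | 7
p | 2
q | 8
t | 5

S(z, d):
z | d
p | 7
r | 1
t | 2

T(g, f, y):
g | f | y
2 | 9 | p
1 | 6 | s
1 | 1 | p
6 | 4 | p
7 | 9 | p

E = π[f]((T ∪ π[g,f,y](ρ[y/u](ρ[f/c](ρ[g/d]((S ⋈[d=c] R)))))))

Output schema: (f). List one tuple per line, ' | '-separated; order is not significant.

Stepwise |·|:
  T → 5
  S → 3
  R → 6
  (S ⋈[d=c] R) → 2
  ρ[g/d]((S ⋈[d=c] R)) → 2
  ρ[f/c](ρ[g/d]((S ⋈[d=c] R))) → 2
  ρ[y/u](ρ[f/c](ρ[g/d]((S ⋈[d=c] R)))) → 2
  π[g,f,y](ρ[y/u](ρ[f/c](ρ[g/d]((S ⋈[d=c] R))))) → 2
  (T ∪ π[g,f,y](ρ[y/u](ρ[f/c](ρ[g/d]((S ⋈[d=c] R)))))) → 7
  π[f]((T ∪ π[g,f,y](ρ[y/u](ρ[f/c](ρ[g/d]((S ⋈[d=c] R))))))) → 7

== RESULT ==
f
1
2
4
6
7
9
9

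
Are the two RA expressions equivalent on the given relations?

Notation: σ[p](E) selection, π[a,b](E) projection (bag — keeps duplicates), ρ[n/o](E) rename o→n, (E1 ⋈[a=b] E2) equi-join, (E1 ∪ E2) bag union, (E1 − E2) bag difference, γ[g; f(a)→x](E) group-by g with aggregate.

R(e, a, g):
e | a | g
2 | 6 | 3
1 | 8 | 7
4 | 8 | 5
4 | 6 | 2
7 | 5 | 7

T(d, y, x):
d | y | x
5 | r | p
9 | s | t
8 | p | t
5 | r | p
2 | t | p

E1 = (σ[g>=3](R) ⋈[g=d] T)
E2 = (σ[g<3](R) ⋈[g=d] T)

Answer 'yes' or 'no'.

E1 stepwise |·|:
  R → 5
  σ[g>=3](R) → 4
  T → 5
  (σ[g>=3](R) ⋈[g=d] T) → 2
E2 stepwise |·|:
  R → 5
  σ[g<3](R) → 1
  T → 5
  (σ[g<3](R) ⋈[g=d] T) → 1

E1 result:
e | a | g | d | y | x
4 | 8 | 5 | 5 | r | p
4 | 8 | 5 | 5 | r | p
E2 result:
e | a | g | d | y | x
4 | 6 | 2 | 2 | t | p
Witness: (4, 6, 2, 2, 't', 'p') appears 0× in E1 but 1× in E2.

no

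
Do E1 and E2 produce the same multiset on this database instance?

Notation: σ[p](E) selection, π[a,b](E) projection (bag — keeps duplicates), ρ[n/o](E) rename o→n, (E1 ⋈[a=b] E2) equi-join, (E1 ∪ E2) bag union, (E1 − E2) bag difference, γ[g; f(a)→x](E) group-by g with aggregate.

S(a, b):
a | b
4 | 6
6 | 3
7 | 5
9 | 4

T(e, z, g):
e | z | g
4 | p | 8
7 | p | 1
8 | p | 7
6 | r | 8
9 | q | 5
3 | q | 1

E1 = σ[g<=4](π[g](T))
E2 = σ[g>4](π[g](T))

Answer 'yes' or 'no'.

E1 row counts bottom-up:
  T → 6
  π[g](T) → 6
  σ[g<=4](π[g](T)) → 2
E2 row counts bottom-up:
  T → 6
  π[g](T) → 6
  σ[g>4](π[g](T)) → 4

E1 result:
g
1
1
E2 result:
g
5
7
8
8
Witness: (1,) appears 2× in E1 but 0× in E2.

no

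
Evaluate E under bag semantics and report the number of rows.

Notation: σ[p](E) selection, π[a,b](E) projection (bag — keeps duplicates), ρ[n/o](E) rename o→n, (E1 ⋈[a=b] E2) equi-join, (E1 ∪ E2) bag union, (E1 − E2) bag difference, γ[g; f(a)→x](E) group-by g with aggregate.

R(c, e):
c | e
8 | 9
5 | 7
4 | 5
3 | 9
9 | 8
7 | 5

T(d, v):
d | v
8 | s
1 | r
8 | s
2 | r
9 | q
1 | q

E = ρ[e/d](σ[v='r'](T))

Stepwise |·|:
  T → 6
  σ[v='r'](T) → 2
  ρ[e/d](σ[v='r'](T)) → 2

|E| = 2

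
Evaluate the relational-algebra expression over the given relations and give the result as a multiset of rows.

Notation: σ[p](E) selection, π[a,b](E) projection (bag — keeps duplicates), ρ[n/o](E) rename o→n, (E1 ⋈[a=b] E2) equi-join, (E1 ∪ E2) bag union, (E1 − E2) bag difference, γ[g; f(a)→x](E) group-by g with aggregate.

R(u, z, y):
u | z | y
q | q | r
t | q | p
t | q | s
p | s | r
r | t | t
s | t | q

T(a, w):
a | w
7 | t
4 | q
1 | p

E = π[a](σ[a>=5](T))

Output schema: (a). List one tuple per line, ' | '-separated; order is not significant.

Subexpression sizes:
  T → 3
  σ[a>=5](T) → 1
  π[a](σ[a>=5](T)) → 1

== RESULT ==
a
7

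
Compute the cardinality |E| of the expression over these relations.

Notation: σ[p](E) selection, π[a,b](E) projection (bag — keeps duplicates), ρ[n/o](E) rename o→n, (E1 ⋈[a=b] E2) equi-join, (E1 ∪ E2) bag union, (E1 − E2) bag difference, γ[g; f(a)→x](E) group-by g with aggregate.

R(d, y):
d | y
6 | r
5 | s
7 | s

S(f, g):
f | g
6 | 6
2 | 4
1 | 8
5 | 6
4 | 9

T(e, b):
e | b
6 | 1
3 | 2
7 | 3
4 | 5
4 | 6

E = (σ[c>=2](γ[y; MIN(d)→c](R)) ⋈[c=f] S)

Per-node cardinality:
  R → 3
  γ[y; MIN(d)→c](R) → 2
  σ[c>=2](γ[y; MIN(d)→c](R)) → 2
  S → 5
  (σ[c>=2](γ[y; MIN(d)→c](R)) ⋈[c=f] S) → 2

|E| = 2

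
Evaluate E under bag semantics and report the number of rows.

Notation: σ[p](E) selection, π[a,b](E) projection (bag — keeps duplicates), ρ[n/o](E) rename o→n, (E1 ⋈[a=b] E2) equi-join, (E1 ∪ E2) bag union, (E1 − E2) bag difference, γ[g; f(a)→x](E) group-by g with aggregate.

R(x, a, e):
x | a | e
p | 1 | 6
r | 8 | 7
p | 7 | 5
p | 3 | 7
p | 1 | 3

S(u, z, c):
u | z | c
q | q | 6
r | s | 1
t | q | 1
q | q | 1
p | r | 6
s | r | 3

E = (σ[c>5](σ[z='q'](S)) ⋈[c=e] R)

Row counts bottom-up:
  S → 6
  σ[z='q'](S) → 3
  σ[c>5](σ[z='q'](S)) → 1
  R → 5
  (σ[c>5](σ[z='q'](S)) ⋈[c=e] R) → 1

|E| = 1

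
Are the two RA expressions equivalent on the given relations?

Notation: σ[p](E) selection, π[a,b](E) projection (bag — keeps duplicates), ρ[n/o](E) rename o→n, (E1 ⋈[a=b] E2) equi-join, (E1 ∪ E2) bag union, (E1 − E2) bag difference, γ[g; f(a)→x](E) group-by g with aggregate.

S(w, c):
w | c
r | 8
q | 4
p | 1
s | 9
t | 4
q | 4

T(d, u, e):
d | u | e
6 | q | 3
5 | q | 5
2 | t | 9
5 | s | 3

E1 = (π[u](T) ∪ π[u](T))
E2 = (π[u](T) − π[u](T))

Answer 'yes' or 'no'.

E1 subexpression sizes:
  T → 4
  π[u](T) → 4
  T → 4
  π[u](T) → 4
  (π[u](T) ∪ π[u](T)) → 8
E2 subexpression sizes:
  T → 4
  π[u](T) → 4
  T → 4
  π[u](T) → 4
  (π[u](T) − π[u](T)) → 0

E1 result:
u
q
q
q
q
s
s
t
t
E2 result:
u
(0 rows)
Witness: ('t',) appears 2× in E1 but 0× in E2.

no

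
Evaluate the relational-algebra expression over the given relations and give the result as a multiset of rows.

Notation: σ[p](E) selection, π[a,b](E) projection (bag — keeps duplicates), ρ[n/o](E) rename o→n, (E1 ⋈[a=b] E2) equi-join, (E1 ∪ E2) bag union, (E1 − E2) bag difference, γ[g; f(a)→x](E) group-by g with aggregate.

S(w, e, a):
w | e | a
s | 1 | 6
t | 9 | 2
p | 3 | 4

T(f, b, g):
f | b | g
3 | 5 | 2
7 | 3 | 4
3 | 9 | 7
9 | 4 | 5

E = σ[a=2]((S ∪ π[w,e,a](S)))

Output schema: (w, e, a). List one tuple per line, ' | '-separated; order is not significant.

Stepwise |·|:
  S → 3
  S → 3
  π[w,e,a](S) → 3
  (S ∪ π[w,e,a](S)) → 6
  σ[a=2]((S ∪ π[w,e,a](S))) → 2

== RESULT ==
w | e | a
t | 9 | 2
t | 9 | 2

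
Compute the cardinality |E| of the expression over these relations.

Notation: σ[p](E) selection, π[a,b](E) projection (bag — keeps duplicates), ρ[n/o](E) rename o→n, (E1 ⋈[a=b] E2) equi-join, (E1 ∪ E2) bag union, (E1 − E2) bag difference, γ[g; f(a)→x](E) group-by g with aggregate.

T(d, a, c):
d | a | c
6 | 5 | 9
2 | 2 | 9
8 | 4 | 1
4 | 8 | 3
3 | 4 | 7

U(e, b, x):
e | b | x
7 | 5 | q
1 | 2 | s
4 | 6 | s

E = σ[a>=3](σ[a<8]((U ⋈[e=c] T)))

Per-node cardinality:
  U → 3
  T → 5
  (U ⋈[e=c] T) → 2
  σ[a<8]((U ⋈[e=c] T)) → 2
  σ[a>=3](σ[a<8]((U ⋈[e=c] T))) → 2

|E| = 2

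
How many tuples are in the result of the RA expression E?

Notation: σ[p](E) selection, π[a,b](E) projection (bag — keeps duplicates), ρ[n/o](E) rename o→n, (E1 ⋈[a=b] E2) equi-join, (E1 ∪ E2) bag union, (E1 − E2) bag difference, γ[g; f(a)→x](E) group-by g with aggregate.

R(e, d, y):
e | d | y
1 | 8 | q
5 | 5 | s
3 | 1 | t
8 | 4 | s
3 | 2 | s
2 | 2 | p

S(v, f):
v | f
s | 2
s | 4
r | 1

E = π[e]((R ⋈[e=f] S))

Stepwise |·|:
  R → 6
  S → 3
  (R ⋈[e=f] S) → 2
  π[e]((R ⋈[e=f] S)) → 2

|E| = 2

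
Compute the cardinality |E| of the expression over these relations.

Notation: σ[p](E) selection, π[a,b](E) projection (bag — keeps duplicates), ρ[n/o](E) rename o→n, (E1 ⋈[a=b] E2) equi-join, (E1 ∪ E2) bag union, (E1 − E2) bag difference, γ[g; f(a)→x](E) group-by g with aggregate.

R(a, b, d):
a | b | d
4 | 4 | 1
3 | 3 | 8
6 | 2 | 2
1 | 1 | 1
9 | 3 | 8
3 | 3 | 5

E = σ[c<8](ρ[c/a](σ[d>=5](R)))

Stepwise |·|:
  R → 6
  σ[d>=5](R) → 3
  ρ[c/a](σ[d>=5](R)) → 3
  σ[c<8](ρ[c/a](σ[d>=5](R))) → 2

|E| = 2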